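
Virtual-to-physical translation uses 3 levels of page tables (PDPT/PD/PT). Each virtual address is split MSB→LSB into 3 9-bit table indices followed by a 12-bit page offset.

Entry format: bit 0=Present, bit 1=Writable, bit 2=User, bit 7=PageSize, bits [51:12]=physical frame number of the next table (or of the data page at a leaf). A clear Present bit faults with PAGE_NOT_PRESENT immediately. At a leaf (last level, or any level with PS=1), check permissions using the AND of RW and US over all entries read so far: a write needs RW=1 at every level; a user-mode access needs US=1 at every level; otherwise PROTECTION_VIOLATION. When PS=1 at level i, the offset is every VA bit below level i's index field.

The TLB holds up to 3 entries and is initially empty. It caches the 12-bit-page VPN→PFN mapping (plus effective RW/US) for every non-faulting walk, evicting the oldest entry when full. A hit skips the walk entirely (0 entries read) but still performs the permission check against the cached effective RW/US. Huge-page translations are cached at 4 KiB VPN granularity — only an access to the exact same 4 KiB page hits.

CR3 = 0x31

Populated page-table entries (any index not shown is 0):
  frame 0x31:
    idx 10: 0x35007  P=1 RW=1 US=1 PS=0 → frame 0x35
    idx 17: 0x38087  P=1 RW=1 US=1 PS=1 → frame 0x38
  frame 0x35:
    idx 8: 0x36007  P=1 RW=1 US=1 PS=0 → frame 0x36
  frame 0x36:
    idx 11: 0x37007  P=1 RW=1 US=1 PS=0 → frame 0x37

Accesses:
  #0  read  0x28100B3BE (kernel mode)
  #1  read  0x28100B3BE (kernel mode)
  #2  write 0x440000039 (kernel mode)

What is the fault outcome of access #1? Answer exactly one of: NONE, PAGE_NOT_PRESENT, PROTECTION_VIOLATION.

Per-access translation:
#0 VA=0x28100B3BE (r,kernel):
  lvl0: tbl 0x31, slot 10 ⇒ 0x35007 (P1/RW1/US1/PS0)
  lvl1: tbl 0x35, slot 8 ⇒ 0x36007 (P1/RW1/US1/PS0)
  lvl2: tbl 0x36, slot 11 ⇒ 0x37007 (P1/RW1/US1/PS0)
  ✓ 0x373BE  — 3 lookups
#1 VA=0x28100B3BE (r,kernel):
  TLB hit vpn=0x28100B → PA=0x373BE
#2 VA=0x440000039 (w,kernel):
  lvl0: tbl 0x31, slot 17 ⇒ 0x38087 (P1/RW1/US1/PS1)
  ✓ 0x38039 (huge @L0)  — 1 lookups

Access #1 fault: NONE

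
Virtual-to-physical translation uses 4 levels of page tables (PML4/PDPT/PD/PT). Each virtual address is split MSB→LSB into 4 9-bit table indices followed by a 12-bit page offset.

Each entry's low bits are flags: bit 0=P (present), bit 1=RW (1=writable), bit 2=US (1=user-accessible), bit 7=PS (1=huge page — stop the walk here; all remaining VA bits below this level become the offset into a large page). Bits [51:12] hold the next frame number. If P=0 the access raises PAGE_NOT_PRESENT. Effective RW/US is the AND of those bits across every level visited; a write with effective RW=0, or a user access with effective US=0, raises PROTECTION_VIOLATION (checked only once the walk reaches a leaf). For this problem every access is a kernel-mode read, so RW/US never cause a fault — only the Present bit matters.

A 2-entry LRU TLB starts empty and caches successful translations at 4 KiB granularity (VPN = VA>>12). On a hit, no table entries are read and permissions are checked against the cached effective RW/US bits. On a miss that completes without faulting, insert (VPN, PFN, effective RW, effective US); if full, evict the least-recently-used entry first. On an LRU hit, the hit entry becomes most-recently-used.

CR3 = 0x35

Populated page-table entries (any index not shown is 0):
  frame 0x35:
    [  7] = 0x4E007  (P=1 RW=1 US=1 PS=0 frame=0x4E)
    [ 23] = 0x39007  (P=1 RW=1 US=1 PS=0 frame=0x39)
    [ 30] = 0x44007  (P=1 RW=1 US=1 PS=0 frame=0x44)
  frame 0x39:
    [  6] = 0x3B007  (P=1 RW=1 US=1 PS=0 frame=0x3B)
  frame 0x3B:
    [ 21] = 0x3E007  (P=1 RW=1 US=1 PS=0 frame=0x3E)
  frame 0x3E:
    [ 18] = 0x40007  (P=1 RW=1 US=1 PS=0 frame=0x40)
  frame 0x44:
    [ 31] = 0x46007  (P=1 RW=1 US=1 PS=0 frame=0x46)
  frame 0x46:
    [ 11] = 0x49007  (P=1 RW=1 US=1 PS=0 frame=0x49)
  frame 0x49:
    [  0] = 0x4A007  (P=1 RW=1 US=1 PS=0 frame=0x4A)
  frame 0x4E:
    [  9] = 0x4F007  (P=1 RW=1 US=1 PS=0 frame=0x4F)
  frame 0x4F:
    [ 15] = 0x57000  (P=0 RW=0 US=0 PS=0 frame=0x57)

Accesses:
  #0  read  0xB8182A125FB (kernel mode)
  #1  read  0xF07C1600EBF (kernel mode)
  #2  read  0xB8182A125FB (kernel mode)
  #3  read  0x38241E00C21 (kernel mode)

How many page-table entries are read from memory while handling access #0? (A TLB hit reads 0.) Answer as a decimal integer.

Per-access translation:
#0 VA=0xB8182A125FB (r,kernel):
  lvl0: tbl 0x35, slot 23 ⇒ 0x39007 (P1/RW1/US1/PS0)
  lvl1: tbl 0x39, slot 6 ⇒ 0x3B007 (P1/RW1/US1/PS0)
  lvl2: tbl 0x3B, slot 21 ⇒ 0x3E007 (P1/RW1/US1/PS0)
  lvl3: tbl 0x3E, slot 18 ⇒ 0x40007 (P1/RW1/US1/PS0)
  → PA=0x405FB  (4 entries read)
#1 VA=0xF07C1600EBF (r,kernel):
  lvl0: tbl 0x35, slot 30 ⇒ 0x44007 (P1/RW1/US1/PS0)
  lvl1: tbl 0x44, slot 31 ⇒ 0x46007 (P1/RW1/US1/PS0)
  lvl2: tbl 0x46, slot 11 ⇒ 0x49007 (P1/RW1/US1/PS0)
  lvl3: tbl 0x49, slot 0 ⇒ 0x4A007 (P1/RW1/US1/PS0)
  → PA=0x4AEBF  (4 entries read)
#2 VA=0xB8182A125FB (r,kernel):
  TLB hit vpn=0xB8182A12 → PA=0x405FB
#3 VA=0x38241E00C21 (r,kernel):
  lvl0: tbl 0x35, slot 7 ⇒ 0x4E007 (P1/RW1/US1/PS0)
  lvl1: tbl 0x4E, slot 9 ⇒ 0x4F007 (P1/RW1/US1/PS0)
  lvl2: tbl 0x4F, slot 15 ⇒ 0x57000 (P0/RW0/US0/PS0)
  → PAGE_NOT_PRESENT  (3 entries read)

Entries read for #0: 4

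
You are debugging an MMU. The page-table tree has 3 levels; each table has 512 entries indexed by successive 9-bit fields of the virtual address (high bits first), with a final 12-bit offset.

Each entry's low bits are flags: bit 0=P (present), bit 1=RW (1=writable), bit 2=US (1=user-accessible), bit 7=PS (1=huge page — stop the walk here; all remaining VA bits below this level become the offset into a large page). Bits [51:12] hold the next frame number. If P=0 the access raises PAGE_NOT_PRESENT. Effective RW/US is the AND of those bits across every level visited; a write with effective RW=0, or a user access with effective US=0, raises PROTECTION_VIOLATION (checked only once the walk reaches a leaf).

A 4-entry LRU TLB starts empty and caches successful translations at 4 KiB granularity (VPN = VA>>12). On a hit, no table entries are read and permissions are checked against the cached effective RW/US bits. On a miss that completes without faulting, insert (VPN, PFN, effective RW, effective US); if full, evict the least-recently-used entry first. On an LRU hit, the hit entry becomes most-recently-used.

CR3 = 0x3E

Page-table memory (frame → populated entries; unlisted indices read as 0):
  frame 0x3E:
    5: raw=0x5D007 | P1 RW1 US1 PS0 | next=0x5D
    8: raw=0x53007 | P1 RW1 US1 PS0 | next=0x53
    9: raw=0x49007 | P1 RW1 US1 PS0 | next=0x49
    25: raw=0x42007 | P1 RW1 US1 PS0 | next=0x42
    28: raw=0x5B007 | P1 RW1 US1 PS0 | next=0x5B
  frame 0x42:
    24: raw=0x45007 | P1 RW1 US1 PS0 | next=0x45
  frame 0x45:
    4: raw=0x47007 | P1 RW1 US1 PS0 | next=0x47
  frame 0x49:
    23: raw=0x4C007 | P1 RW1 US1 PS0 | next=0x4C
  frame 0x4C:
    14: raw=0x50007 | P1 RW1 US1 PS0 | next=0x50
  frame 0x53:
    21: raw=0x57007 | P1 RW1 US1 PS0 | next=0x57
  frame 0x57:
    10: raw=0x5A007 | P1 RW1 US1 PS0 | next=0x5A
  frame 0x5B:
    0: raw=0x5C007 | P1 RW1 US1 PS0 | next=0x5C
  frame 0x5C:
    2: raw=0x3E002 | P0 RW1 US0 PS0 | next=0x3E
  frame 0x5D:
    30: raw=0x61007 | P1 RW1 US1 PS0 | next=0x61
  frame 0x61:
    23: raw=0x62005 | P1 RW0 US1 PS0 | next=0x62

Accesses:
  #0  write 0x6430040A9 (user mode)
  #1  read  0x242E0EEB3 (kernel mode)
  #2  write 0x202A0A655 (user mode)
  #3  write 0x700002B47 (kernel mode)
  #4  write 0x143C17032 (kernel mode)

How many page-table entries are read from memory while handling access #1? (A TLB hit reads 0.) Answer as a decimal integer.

Walk each access:
#0 VA=0x6430040A9 (w,user):
  L0 @0x3E[25] → 0x42007  P=1,RW=1,US=1,PS=0
  L1 @0x42[24] → 0x45007  P=1,RW=1,US=1,PS=0
  L2 @0x45[4] → 0x47007  P=1,RW=1,US=1,PS=0
  ⇒ phys 0x470A9  [3 reads]
#1 VA=0x242E0EEB3 (r,kernel):
  L0 @0x3E[9] → 0x49007  P=1,RW=1,US=1,PS=0
  L1 @0x49[23] → 0x4C007  P=1,RW=1,US=1,PS=0
  L2 @0x4C[14] → 0x50007  P=1,RW=1,US=1,PS=0
  ⇒ phys 0x50EB3  [3 reads]
#2 VA=0x202A0A655 (w,user):
  L0 @0x3E[8] → 0x53007  P=1,RW=1,US=1,PS=0
  L1 @0x53[21] → 0x57007  P=1,RW=1,US=1,PS=0
  L2 @0x57[10] → 0x5A007  P=1,RW=1,US=1,PS=0
  ⇒ phys 0x5A655  [3 reads]
#3 VA=0x700002B47 (w,kernel):
  L0 @0x3E[28] → 0x5B007  P=1,RW=1,US=1,PS=0
  L1 @0x5B[0] → 0x5C007  P=1,RW=1,US=1,PS=0
  L2 @0x5C[2] → 0x3E002  P=0,RW=1,US=0,PS=0
  ✗ PAGE_NOT_PRESENT  [3 reads]
#4 VA=0x143C17032 (w,kernel):
  L0 @0x3E[5] → 0x5D007  P=1,RW=1,US=1,PS=0
  L1 @0x5D[30] → 0x61007  P=1,RW=1,US=1,PS=0
  L2 @0x61[23] → 0x62005  P=1,RW=0,US=1,PS=0
  ✗ PROTECTION_VIOLATION  [3 reads]

Entries read for #1: 3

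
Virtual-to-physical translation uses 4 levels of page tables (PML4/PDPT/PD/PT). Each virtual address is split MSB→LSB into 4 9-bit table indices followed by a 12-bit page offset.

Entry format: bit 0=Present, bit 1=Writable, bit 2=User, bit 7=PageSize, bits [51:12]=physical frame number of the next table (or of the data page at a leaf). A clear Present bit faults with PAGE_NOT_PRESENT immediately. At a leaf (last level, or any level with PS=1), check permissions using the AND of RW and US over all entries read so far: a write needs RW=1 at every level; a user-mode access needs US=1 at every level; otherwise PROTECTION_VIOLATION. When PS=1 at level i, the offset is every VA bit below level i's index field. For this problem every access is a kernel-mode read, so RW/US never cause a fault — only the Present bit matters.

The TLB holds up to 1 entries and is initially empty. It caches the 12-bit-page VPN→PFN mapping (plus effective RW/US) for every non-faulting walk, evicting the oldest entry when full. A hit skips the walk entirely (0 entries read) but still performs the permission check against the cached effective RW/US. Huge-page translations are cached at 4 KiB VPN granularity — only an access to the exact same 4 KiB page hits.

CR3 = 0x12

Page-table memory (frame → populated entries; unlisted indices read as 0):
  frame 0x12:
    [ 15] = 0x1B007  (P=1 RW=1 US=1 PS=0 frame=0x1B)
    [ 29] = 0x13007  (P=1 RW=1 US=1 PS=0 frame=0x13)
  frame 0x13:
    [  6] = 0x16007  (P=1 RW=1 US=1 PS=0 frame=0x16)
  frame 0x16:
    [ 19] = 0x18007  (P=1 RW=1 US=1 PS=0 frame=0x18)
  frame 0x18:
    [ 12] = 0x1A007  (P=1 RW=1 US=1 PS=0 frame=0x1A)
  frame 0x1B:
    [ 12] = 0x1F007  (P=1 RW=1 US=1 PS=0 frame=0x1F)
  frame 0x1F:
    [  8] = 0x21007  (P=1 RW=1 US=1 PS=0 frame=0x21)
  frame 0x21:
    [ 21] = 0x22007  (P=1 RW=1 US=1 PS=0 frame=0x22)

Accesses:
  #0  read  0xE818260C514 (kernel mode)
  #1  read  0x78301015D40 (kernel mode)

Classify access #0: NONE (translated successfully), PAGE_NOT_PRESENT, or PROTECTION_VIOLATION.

Trace:
#0 VA=0xE818260C514 (r,kernel):
  lvl0: tbl 0x12, slot 29 ⇒ 0x13007 (P1/RW1/US1/PS0)
  lvl1: tbl 0x13, slot 6 ⇒ 0x16007 (P1/RW1/US1/PS0)
  lvl2: tbl 0x16, slot 19 ⇒ 0x18007 (P1/RW1/US1/PS0)
  lvl3: tbl 0x18, slot 12 ⇒ 0x1A007 (P1/RW1/US1/PS0)
  ⇒ phys 0x1A514  [4 reads]
#1 VA=0x78301015D40 (r,kernel):
  lvl0: tbl 0x12, slot 15 ⇒ 0x1B007 (P1/RW1/US1/PS0)
  lvl1: tbl 0x1B, slot 12 ⇒ 0x1F007 (P1/RW1/US1/PS0)
  lvl2: tbl 0x1F, slot 8 ⇒ 0x21007 (P1/RW1/US1/PS0)
  lvl3: tbl 0x21, slot 21 ⇒ 0x22007 (P1/RW1/US1/PS0)
  ⇒ phys 0x22D40  [4 reads]

Access #0 fault: NONE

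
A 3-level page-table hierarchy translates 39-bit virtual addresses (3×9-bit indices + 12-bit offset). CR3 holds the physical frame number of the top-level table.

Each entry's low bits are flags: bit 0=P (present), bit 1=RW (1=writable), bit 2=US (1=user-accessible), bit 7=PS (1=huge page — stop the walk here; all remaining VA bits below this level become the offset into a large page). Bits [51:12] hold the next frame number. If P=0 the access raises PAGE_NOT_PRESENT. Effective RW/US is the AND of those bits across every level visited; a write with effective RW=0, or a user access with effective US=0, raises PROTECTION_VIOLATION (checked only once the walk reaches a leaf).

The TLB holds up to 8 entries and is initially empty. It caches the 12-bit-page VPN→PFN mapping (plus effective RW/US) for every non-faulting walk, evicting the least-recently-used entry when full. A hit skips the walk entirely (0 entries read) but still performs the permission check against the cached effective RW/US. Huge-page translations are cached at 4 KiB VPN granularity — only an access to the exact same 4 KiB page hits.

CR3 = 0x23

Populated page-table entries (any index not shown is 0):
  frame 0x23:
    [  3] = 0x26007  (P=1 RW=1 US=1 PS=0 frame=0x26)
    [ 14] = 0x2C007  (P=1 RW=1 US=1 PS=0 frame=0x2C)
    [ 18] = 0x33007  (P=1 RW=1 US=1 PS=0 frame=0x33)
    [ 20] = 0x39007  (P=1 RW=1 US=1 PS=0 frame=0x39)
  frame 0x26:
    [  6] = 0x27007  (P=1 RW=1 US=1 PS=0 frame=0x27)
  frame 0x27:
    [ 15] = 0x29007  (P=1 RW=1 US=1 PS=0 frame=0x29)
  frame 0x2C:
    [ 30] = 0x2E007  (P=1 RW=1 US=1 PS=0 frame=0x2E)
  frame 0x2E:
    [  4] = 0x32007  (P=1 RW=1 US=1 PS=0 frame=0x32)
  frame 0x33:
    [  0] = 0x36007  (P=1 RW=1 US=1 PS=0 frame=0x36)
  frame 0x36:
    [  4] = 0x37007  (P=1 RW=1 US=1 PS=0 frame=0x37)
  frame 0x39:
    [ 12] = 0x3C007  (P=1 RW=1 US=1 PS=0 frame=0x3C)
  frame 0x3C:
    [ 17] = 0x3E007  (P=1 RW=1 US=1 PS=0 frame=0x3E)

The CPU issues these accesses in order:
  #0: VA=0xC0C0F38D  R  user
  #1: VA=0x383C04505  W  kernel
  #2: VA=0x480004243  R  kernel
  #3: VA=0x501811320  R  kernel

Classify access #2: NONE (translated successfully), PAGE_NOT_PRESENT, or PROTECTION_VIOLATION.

Per-access translation:
#0 VA=0xC0C0F38D (r,user):
  [0] read 0x23 idx=3: raw=0x26007 flags P=1 W=1 U=1 S=0
  [1] read 0x26 idx=6: raw=0x27007 flags P=1 W=1 U=1 S=0
  [2] read 0x27 idx=15: raw=0x29007 flags P=1 W=1 U=1 S=0
  → PA=0x2938D  (3 entries read)
#1 VA=0x383C04505 (w,kernel):
  [0] read 0x23 idx=14: raw=0x2C007 flags P=1 W=1 U=1 S=0
  [1] read 0x2C idx=30: raw=0x2E007 flags P=1 W=1 U=1 S=0
  [2] read 0x2E idx=4: raw=0x32007 flags P=1 W=1 U=1 S=0
  → PA=0x32505  (3 entries read)
#2 VA=0x480004243 (r,kernel):
  [0] read 0x23 idx=18: raw=0x33007 flags P=1 W=1 U=1 S=0
  [1] read 0x33 idx=0: raw=0x36007 flags P=1 W=1 U=1 S=0
  [2] read 0x36 idx=4: raw=0x37007 flags P=1 W=1 U=1 S=0
  → PA=0x37243  (3 entries read)
#3 VA=0x501811320 (r,kernel):
  [0] read 0x23 idx=20: raw=0x39007 flags P=1 W=1 U=1 S=0
  [1] read 0x39 idx=12: raw=0x3C007 flags P=1 W=1 U=1 S=0
  [2] read 0x3C idx=17: raw=0x3E007 flags P=1 W=1 U=1 S=0
  → PA=0x3E320  (3 entries read)

Access #2 fault: NONE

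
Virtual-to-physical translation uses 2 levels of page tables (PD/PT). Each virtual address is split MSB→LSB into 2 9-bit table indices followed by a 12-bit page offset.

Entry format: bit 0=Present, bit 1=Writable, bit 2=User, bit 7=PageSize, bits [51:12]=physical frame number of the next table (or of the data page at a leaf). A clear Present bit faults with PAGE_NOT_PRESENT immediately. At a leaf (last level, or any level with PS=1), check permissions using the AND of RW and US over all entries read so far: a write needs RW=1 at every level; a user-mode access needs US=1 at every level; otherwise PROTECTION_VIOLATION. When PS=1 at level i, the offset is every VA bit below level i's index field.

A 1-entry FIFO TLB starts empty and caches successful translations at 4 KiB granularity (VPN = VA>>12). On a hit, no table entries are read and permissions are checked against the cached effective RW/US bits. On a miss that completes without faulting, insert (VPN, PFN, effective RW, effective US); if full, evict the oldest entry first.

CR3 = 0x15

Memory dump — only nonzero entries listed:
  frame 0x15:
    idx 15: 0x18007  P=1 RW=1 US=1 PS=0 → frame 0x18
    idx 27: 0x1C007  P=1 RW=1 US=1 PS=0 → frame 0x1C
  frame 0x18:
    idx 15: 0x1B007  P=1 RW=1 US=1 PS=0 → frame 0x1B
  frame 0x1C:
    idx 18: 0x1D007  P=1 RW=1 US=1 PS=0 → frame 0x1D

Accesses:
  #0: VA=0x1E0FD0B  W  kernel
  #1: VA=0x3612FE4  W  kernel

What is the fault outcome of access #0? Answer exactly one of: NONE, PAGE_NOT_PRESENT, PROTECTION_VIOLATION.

Trace:
#0 VA=0x1E0FD0B (w,kernel):
  L0: frame=0x15 idx=15 entry=0x18007 [P=1 RW=1 US=1 PS=0]
  L1: frame=0x18 idx=15 entry=0x1B007 [P=1 RW=1 US=1 PS=0]
  → PA=0x1BD0B  (2 entries read)
#1 VA=0x3612FE4 (w,kernel):
  L0: frame=0x15 idx=27 entry=0x1C007 [P=1 RW=1 US=1 PS=0]
  L1: frame=0x1C idx=18 entry=0x1D007 [P=1 RW=1 US=1 PS=0]
  → PA=0x1DFE4  (2 entries read)

Access #0 fault: NONE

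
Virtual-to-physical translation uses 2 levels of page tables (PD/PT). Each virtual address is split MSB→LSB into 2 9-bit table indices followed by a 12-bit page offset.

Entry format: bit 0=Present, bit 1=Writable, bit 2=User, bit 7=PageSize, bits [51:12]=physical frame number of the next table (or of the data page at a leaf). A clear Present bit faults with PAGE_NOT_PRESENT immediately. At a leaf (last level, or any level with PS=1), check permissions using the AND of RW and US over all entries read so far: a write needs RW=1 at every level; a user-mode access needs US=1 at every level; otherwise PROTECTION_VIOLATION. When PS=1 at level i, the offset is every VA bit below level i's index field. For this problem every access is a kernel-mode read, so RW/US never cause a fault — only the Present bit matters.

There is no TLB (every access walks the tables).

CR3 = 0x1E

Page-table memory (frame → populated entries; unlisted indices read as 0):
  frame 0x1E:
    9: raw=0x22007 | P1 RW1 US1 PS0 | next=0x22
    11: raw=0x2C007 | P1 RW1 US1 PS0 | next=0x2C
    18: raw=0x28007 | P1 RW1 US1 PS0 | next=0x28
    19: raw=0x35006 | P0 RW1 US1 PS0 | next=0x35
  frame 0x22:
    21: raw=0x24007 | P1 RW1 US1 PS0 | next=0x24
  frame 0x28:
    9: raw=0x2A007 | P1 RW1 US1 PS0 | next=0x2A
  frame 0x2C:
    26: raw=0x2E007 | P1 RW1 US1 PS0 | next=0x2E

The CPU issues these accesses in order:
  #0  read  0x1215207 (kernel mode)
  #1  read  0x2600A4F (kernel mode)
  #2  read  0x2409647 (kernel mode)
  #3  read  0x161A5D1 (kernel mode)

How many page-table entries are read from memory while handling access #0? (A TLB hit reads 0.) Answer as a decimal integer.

Trace:
#0 VA=0x1215207 (r,kernel):
  lvl0: tbl 0x1E, slot 9 ⇒ 0x22007 (P1/RW1/US1/PS0)
  lvl1: tbl 0x22, slot 21 ⇒ 0x24007 (P1/RW1/US1/PS0)
  ✓ 0x24207  — 2 lookups
#1 VA=0x2600A4F (r,kernel):
  lvl0: tbl 0x1E, slot 19 ⇒ 0x35006 (P0/RW1/US1/PS0)
  → PAGE_NOT_PRESENT  (1 entries read)
#2 VA=0x2409647 (r,kernel):
  lvl0: tbl 0x1E, slot 18 ⇒ 0x28007 (P1/RW1/US1/PS0)
  lvl1: tbl 0x28, slot 9 ⇒ 0x2A007 (P1/RW1/US1/PS0)
  ✓ 0x2A647  — 2 lookups
#3 VA=0x161A5D1 (r,kernel):
  lvl0: tbl 0x1E, slot 11 ⇒ 0x2C007 (P1/RW1/US1/PS0)
  lvl1: tbl 0x2C, slot 26 ⇒ 0x2E007 (P1/RW1/US1/PS0)
  ✓ 0x2E5D1  — 2 lookups

Entries read for #0: 2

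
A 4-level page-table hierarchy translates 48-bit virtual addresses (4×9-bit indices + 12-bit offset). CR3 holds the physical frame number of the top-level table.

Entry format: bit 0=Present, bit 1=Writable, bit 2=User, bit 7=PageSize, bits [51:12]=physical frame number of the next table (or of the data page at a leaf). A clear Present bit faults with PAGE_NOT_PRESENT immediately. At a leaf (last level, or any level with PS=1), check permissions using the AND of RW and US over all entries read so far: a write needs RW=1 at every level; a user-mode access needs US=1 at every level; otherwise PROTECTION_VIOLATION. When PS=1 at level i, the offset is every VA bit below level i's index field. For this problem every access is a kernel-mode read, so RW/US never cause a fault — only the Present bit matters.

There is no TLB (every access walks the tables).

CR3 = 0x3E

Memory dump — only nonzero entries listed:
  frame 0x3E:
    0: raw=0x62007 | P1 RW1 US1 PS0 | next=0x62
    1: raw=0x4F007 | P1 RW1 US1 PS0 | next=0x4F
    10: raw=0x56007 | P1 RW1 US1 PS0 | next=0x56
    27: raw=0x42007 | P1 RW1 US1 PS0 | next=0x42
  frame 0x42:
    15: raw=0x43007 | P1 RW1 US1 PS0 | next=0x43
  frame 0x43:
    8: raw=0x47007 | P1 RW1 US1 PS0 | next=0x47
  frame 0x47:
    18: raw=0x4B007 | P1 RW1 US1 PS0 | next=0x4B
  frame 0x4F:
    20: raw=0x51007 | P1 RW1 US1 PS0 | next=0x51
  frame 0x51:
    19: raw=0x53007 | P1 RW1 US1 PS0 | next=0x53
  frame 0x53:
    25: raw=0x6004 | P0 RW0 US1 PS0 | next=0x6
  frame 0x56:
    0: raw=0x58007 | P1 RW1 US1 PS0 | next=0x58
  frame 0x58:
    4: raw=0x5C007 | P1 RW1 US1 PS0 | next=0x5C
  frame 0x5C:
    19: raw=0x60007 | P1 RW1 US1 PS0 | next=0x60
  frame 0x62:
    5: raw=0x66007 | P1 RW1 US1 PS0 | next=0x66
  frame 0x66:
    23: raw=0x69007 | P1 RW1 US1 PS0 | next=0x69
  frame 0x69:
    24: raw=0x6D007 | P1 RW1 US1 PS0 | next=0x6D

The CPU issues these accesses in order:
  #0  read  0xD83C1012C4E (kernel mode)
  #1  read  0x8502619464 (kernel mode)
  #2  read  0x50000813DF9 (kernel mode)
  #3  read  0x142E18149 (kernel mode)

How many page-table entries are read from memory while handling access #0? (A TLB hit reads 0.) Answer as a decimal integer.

Trace:
#0 VA=0xD83C1012C4E (r,kernel):
  L0 @0x3E[27] → 0x42007  P=1,RW=1,US=1,PS=0
  L1 @0x42[15] → 0x43007  P=1,RW=1,US=1,PS=0
  L2 @0x43[8] → 0x47007  P=1,RW=1,US=1,PS=0
  L3 @0x47[18] → 0x4B007  P=1,RW=1,US=1,PS=0
  ⇒ phys 0x4BC4E  [4 reads]
#1 VA=0x8502619464 (r,kernel):
  L0 @0x3E[1] → 0x4F007  P=1,RW=1,US=1,PS=0
  L1 @0x4F[20] → 0x51007  P=1,RW=1,US=1,PS=0
  L2 @0x51[19] → 0x53007  P=1,RW=1,US=1,PS=0
  L3 @0x53[25] → 0x6004  P=0,RW=0,US=1,PS=0
  → PAGE_NOT_PRESENT  (4 entries read)
#2 VA=0x50000813DF9 (r,kernel):
  L0 @0x3E[10] → 0x56007  P=1,RW=1,US=1,PS=0
  L1 @0x56[0] → 0x58007  P=1,RW=1,US=1,PS=0
  L2 @0x58[4] → 0x5C007  P=1,RW=1,US=1,PS=0
  L3 @0x5C[19] → 0x60007  P=1,RW=1,US=1,PS=0
  ⇒ phys 0x60DF9  [4 reads]
#3 VA=0x142E18149 (r,kernel):
  L0 @0x3E[0] → 0x62007  P=1,RW=1,US=1,PS=0
  L1 @0x62[5] → 0x66007  P=1,RW=1,US=1,PS=0
  L2 @0x66[23] → 0x69007  P=1,RW=1,US=1,PS=0
  L3 @0x69[24] → 0x6D007  P=1,RW=1,US=1,PS=0
  ⇒ phys 0x6D149  [4 reads]

Entries read for #0: 4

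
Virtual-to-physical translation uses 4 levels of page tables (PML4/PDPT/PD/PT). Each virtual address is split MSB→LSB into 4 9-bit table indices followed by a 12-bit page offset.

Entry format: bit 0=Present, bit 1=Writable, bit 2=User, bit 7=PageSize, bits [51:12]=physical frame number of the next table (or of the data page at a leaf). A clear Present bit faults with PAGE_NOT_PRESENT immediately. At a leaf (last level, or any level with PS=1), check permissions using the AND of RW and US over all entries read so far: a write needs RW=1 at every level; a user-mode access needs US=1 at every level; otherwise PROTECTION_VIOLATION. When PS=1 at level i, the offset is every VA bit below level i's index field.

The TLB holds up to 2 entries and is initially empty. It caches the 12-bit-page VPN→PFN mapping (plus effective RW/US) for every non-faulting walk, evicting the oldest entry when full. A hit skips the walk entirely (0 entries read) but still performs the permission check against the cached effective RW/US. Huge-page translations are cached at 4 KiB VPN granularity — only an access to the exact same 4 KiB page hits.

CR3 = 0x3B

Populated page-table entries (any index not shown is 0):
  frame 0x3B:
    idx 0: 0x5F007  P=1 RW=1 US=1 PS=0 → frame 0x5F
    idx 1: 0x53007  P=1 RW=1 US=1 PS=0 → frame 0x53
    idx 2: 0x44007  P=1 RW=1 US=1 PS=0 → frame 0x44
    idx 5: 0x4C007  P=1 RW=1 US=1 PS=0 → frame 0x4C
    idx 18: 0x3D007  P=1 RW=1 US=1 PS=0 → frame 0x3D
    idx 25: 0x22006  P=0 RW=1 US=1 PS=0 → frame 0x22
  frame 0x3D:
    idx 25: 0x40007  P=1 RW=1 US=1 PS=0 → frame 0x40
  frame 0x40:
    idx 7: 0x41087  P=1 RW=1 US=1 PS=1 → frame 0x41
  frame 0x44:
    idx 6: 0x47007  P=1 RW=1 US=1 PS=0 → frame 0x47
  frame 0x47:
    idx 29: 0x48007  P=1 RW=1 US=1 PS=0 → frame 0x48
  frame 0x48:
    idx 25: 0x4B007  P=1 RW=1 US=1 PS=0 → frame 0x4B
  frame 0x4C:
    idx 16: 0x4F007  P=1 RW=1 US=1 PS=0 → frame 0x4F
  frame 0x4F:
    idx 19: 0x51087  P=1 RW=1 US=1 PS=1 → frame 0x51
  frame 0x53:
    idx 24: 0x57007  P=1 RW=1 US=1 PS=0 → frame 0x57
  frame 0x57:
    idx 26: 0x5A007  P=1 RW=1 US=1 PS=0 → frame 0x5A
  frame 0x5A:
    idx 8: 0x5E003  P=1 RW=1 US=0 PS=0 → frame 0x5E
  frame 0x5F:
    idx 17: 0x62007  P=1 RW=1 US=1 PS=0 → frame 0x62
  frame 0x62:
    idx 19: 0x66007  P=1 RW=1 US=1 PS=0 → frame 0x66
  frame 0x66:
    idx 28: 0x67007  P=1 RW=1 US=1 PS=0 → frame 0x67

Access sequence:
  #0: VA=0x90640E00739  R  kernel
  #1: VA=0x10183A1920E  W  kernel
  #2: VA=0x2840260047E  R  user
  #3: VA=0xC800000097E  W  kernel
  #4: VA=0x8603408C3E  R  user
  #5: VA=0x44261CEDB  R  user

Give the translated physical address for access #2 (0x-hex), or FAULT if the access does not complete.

Per-access translation:
#0 VA=0x90640E00739 (r,kernel):
  [0] read 0x3B idx=18: raw=0x3D007 flags P=1 W=1 U=1 S=0
  [1] read 0x3D idx=25: raw=0x40007 flags P=1 W=1 U=1 S=0
  [2] read 0x40 idx=7: raw=0x41087 flags P=1 W=1 U=1 S=1
  → PA=0x41739 (huge @L2)  (3 entries read)
#1 VA=0x10183A1920E (w,kernel):
  [0] read 0x3B idx=2: raw=0x44007 flags P=1 W=1 U=1 S=0
  [1] read 0x44 idx=6: raw=0x47007 flags P=1 W=1 U=1 S=0
  [2] read 0x47 idx=29: raw=0x48007 flags P=1 W=1 U=1 S=0
  [3] read 0x48 idx=25: raw=0x4B007 flags P=1 W=1 U=1 S=0
  → PA=0x4B20E  (4 entries read)
#2 VA=0x2840260047E (r,user):
  [0] read 0x3B idx=5: raw=0x4C007 flags P=1 W=1 U=1 S=0
  [1] read 0x4C idx=16: raw=0x4F007 flags P=1 W=1 U=1 S=0
  [2] read 0x4F idx=19: raw=0x51087 flags P=1 W=1 U=1 S=1
  → PA=0x5147E (huge @L2)  (3 entries read)
#3 VA=0xC800000097E (w,kernel):
  [0] read 0x3B idx=25: raw=0x22006 flags P=0 W=1 U=1 S=0
  ✗ PAGE_NOT_PRESENT  [1 reads]
#4 VA=0x8603408C3E (r,user):
  [0] read 0x3B idx=1: raw=0x53007 flags P=1 W=1 U=1 S=0
  [1] read 0x53 idx=24: raw=0x57007 flags P=1 W=1 U=1 S=0
  [2] read 0x57 idx=26: raw=0x5A007 flags P=1 W=1 U=1 S=0
  [3] read 0x5A idx=8: raw=0x5E003 flags P=1 W=1 U=0 S=0
  ✗ PROTECTION_VIOLATION  [4 reads]
#5 VA=0x44261CEDB (r,user):
  [0] read 0x3B idx=0: raw=0x5F007 flags P=1 W=1 U=1 S=0
  [1] read 0x5F idx=17: raw=0x62007 flags P=1 W=1 U=1 S=0
  [2] read 0x62 idx=19: raw=0x66007 flags P=1 W=1 U=1 S=0
  [3] read 0x66 idx=28: raw=0x67007 flags P=1 W=1 U=1 S=0
  → PA=0x67EDB  (4 entries read)

Access #2 PA: 0x5147E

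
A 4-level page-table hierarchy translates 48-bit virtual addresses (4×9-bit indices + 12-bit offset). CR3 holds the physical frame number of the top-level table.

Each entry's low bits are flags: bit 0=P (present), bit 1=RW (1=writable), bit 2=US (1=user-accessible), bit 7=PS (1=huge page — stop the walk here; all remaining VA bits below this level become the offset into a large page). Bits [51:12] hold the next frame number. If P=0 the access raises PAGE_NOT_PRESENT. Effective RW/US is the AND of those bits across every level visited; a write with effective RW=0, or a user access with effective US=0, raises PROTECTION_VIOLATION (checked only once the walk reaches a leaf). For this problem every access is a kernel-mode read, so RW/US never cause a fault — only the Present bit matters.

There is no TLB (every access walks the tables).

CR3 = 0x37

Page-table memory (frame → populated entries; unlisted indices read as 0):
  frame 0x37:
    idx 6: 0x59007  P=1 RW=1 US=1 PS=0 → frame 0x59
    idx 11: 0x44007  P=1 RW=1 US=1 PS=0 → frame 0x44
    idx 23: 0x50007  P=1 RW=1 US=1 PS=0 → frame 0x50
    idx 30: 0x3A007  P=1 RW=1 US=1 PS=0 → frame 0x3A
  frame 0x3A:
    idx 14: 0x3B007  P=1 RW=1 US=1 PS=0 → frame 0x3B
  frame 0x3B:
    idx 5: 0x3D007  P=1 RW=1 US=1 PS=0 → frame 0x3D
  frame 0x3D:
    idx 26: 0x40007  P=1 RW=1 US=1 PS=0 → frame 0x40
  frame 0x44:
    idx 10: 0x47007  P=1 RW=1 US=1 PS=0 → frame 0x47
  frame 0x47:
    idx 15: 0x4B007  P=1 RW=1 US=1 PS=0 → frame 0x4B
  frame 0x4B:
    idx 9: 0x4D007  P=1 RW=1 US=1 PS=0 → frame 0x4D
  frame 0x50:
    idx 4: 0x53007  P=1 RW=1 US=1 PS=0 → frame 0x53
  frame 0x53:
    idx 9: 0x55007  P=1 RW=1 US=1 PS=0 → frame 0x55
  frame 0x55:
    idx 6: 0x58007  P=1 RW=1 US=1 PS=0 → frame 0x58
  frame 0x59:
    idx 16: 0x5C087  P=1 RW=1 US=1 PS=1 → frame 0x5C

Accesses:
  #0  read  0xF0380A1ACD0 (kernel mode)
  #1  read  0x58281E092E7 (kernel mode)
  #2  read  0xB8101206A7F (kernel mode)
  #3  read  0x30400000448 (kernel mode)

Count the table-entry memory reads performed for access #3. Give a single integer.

Trace:
#0 VA=0xF0380A1ACD0 (r,kernel):
  L0 @0x37[30] → 0x3A007  P=1,RW=1,US=1,PS=0
  L1 @0x3A[14] → 0x3B007  P=1,RW=1,US=1,PS=0
  L2 @0x3B[5] → 0x3D007  P=1,RW=1,US=1,PS=0
  L3 @0x3D[26] → 0x40007  P=1,RW=1,US=1,PS=0
  ✓ 0x40CD0  — 4 lookups
#1 VA=0x58281E092E7 (r,kernel):
  L0 @0x37[11] → 0x44007  P=1,RW=1,US=1,PS=0
  L1 @0x44[10] → 0x47007  P=1,RW=1,US=1,PS=0
  L2 @0x47[15] → 0x4B007  P=1,RW=1,US=1,PS=0
  L3 @0x4B[9] → 0x4D007  P=1,RW=1,US=1,PS=0
  ✓ 0x4D2E7  — 4 lookups
#2 VA=0xB8101206A7F (r,kernel):
  L0 @0x37[23] → 0x50007  P=1,RW=1,US=1,PS=0
  L1 @0x50[4] → 0x53007  P=1,RW=1,US=1,PS=0
  L2 @0x53[9] → 0x55007  P=1,RW=1,US=1,PS=0
  L3 @0x55[6] → 0x58007  P=1,RW=1,US=1,PS=0
  ✓ 0x58A7F  — 4 lookups
#3 VA=0x30400000448 (r,kernel):
  L0 @0x37[6] → 0x59007  P=1,RW=1,US=1,PS=0
  L1 @0x59[16] → 0x5C087  P=1,RW=1,US=1,PS=1
  ✓ 0x5C448 (huge @L1)  — 2 lookups

Entries read for #3: 2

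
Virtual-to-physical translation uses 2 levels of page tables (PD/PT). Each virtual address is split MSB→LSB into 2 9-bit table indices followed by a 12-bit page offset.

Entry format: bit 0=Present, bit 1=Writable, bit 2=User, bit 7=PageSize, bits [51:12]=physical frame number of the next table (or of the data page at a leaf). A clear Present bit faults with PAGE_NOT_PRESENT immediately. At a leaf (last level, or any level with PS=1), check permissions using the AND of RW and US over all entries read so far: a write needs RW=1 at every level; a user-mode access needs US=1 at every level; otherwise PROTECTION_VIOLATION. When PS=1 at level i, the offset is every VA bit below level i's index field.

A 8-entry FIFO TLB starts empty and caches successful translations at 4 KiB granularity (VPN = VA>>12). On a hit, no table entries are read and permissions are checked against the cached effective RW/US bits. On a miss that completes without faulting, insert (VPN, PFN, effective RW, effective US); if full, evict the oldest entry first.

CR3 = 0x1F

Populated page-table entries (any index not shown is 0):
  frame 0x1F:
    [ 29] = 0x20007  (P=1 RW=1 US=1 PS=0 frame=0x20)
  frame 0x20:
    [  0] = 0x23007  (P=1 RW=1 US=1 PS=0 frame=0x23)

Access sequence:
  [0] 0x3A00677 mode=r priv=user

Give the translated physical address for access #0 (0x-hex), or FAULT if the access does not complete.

Per-access translation:
#0 VA=0x3A00677 (r,user):
  lvl0: tbl 0x1F, slot 29 ⇒ 0x20007 (P1/RW1/US1/PS0)
  lvl1: tbl 0x20, slot 0 ⇒ 0x23007 (P1/RW1/US1/PS0)
  ✓ 0x23677  — 2 lookups

Access #0 PA: 0x23677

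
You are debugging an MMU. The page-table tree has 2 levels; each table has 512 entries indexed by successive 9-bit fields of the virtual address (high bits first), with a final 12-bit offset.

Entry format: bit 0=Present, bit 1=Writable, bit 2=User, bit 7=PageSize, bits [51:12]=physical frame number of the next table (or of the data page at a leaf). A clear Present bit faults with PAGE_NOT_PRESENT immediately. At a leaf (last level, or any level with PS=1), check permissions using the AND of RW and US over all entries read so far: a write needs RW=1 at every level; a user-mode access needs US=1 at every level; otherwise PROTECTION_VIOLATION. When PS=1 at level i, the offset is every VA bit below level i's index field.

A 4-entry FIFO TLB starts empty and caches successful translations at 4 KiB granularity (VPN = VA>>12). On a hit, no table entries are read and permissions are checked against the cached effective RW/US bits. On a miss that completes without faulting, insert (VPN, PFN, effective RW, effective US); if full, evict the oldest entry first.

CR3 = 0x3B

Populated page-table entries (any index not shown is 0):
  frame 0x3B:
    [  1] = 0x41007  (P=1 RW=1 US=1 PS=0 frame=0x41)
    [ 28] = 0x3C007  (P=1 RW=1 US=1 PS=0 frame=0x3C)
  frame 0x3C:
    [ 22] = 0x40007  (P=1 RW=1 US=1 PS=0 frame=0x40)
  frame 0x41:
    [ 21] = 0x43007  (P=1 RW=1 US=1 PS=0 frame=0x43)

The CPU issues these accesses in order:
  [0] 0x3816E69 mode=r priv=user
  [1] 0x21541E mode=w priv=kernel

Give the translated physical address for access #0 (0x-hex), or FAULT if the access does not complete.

Walk each access:
#0 VA=0x3816E69 (r,user):
  L0: frame=0x3B idx=28 entry=0x3C007 [P=1 RW=1 US=1 PS=0]
  L1: frame=0x3C idx=22 entry=0x40007 [P=1 RW=1 US=1 PS=0]
  ⇒ phys 0x40E69  [2 reads]
#1 VA=0x21541E (w,kernel):
  L0: frame=0x3B idx=1 entry=0x41007 [P=1 RW=1 US=1 PS=0]
  L1: frame=0x41 idx=21 entry=0x43007 [P=1 RW=1 US=1 PS=0]
  ⇒ phys 0x4341E  [2 reads]

Access #0 PA: 0x40E69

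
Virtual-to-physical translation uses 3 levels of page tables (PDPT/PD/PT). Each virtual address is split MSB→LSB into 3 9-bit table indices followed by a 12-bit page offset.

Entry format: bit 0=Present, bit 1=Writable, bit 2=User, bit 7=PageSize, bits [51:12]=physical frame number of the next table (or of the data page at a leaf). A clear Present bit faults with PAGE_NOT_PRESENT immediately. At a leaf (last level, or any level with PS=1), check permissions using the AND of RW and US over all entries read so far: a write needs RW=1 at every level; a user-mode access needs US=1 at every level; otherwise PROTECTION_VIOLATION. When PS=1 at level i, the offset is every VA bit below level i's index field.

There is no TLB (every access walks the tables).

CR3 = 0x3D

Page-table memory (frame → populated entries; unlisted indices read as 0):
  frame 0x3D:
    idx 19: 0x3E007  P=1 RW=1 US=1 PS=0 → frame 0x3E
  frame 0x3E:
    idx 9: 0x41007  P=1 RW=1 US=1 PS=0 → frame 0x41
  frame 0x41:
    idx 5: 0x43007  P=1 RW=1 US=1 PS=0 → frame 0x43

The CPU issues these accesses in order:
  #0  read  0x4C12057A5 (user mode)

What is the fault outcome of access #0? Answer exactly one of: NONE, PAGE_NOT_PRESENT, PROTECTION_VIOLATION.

Walk each access:
#0 VA=0x4C12057A5 (r,user):
  lvl0: tbl 0x3D, slot 19 ⇒ 0x3E007 (P1/RW1/US1/PS0)
  lvl1: tbl 0x3E, slot 9 ⇒ 0x41007 (P1/RW1/US1/PS0)
  lvl2: tbl 0x41, slot 5 ⇒ 0x43007 (P1/RW1/US1/PS0)
  → PA=0x437A5  (3 entries read)

Access #0 fault: NONE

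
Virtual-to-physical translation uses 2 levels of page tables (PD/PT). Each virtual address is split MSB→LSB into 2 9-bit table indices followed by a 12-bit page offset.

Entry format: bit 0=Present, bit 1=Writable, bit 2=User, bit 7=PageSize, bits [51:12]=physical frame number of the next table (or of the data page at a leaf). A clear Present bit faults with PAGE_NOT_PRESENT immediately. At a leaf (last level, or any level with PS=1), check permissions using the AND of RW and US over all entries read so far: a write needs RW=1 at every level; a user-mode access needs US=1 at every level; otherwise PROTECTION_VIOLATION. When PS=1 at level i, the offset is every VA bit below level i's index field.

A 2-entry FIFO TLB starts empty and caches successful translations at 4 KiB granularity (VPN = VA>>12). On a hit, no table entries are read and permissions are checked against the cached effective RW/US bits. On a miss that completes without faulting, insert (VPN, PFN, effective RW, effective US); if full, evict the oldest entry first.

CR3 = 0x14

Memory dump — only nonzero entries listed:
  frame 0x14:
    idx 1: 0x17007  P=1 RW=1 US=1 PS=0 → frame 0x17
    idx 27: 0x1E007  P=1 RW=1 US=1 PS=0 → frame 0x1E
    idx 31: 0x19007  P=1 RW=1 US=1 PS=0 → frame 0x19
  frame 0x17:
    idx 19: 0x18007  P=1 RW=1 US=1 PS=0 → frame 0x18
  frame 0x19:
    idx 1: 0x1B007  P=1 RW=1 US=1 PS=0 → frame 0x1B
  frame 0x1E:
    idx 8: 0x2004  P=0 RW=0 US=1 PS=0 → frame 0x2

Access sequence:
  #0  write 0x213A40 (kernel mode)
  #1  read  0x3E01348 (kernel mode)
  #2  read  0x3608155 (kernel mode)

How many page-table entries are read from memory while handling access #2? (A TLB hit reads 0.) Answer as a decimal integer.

Walk each access:
#0 VA=0x213A40 (w,kernel):
  lvl0: tbl 0x14, slot 1 ⇒ 0x17007 (P1/RW1/US1/PS0)
  lvl1: tbl 0x17, slot 19 ⇒ 0x18007 (P1/RW1/US1/PS0)
  ✓ 0x18A40  — 2 lookups
#1 VA=0x3E01348 (r,kernel):
  lvl0: tbl 0x14, slot 31 ⇒ 0x19007 (P1/RW1/US1/PS0)
  lvl1: tbl 0x19, slot 1 ⇒ 0x1B007 (P1/RW1/US1/PS0)
  ✓ 0x1B348  — 2 lookups
#2 VA=0x3608155 (r,kernel):
  lvl0: tbl 0x14, slot 27 ⇒ 0x1E007 (P1/RW1/US1/PS0)
  lvl1: tbl 0x1E, slot 8 ⇒ 0x2004 (P0/RW0/US1/PS0)
  ✗ PAGE_NOT_PRESENT  [2 reads]

Entries read for #2: 2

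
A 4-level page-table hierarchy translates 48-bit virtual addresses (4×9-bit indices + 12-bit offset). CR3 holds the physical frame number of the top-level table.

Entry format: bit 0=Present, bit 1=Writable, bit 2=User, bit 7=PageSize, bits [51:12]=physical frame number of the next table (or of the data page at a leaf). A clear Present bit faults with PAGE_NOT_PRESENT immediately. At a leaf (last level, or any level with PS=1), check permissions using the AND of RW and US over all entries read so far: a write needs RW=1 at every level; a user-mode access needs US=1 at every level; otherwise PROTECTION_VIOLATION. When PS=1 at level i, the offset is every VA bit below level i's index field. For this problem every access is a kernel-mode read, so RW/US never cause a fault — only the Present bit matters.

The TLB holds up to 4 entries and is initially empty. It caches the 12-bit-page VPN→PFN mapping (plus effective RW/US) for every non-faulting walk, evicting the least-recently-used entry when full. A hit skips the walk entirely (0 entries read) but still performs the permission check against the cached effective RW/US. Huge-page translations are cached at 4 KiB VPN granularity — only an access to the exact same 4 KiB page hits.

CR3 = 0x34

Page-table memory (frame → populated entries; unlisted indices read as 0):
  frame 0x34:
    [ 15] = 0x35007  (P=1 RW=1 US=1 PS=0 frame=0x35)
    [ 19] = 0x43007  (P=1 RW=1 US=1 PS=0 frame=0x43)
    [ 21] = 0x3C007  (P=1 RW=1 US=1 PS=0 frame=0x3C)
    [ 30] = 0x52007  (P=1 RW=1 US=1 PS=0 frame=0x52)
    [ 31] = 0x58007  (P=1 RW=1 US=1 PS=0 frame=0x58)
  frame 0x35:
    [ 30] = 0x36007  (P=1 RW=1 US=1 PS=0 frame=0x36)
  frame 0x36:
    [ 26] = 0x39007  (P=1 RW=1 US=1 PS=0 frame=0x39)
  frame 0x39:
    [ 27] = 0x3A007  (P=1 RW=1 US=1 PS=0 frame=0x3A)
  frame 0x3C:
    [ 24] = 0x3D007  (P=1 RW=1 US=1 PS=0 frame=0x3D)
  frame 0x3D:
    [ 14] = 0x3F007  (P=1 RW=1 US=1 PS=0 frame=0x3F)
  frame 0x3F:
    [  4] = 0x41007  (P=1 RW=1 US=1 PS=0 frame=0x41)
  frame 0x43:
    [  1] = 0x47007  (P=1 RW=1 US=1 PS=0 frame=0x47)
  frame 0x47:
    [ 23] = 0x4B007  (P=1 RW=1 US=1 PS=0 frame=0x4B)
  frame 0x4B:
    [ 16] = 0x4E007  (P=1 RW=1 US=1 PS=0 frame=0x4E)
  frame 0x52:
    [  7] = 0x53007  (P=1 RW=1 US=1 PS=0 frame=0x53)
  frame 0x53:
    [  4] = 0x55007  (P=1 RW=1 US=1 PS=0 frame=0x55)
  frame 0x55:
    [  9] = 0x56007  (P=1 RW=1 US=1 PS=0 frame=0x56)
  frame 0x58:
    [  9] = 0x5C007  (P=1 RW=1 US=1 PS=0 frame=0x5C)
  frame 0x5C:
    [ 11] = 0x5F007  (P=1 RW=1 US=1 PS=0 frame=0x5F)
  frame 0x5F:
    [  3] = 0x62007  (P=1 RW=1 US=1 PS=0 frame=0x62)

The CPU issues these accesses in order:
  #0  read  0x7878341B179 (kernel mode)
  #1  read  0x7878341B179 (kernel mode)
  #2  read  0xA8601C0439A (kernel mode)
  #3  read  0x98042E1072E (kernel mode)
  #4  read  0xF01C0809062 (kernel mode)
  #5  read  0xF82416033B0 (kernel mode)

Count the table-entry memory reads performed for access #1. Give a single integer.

Trace:
#0 VA=0x7878341B179 (r,kernel):
  [0] read 0x34 idx=15: raw=0x35007 flags P=1 W=1 U=1 S=0
  [1] read 0x35 idx=30: raw=0x36007 flags P=1 W=1 U=1 S=0
  [2] read 0x36 idx=26: raw=0x39007 flags P=1 W=1 U=1 S=0
  [3] read 0x39 idx=27: raw=0x3A007 flags P=1 W=1 U=1 S=0
  → PA=0x3A179  (4 entries read)
#1 VA=0x7878341B179 (r,kernel):
  TLB hit vpn=0x7878341B → PA=0x3A179
#2 VA=0xA8601C0439A (r,kernel):
  [0] read 0x34 idx=21: raw=0x3C007 flags P=1 W=1 U=1 S=0
  [1] read 0x3C idx=24: raw=0x3D007 flags P=1 W=1 U=1 S=0
  [2] read 0x3D idx=14: raw=0x3F007 flags P=1 W=1 U=1 S=0
  [3] read 0x3F idx=4: raw=0x41007 flags P=1 W=1 U=1 S=0
  → PA=0x4139A  (4 entries read)
#3 VA=0x98042E1072E (r,kernel):
  [0] read 0x34 idx=19: raw=0x43007 flags P=1 W=1 U=1 S=0
  [1] read 0x43 idx=1: raw=0x47007 flags P=1 W=1 U=1 S=0
  [2] read 0x47 idx=23: raw=0x4B007 flags P=1 W=1 U=1 S=0
  [3] read 0x4B idx=16: raw=0x4E007 flags P=1 W=1 U=1 S=0
  → PA=0x4E72E  (4 entries read)
#4 VA=0xF01C0809062 (r,kernel):
  [0] read 0x34 idx=30: raw=0x52007 flags P=1 W=1 U=1 S=0
  [1] read 0x52 idx=7: raw=0x53007 flags P=1 W=1 U=1 S=0
  [2] read 0x53 idx=4: raw=0x55007 flags P=1 W=1 U=1 S=0
  [3] read 0x55 idx=9: raw=0x56007 flags P=1 W=1 U=1 S=0
  → PA=0x56062  (4 entries read)
#5 VA=0xF82416033B0 (r,kernel):
  [0] read 0x34 idx=31: raw=0x58007 flags P=1 W=1 U=1 S=0
  [1] read 0x58 idx=9: raw=0x5C007 flags P=1 W=1 U=1 S=0
  [2] read 0x5C idx=11: raw=0x5F007 flags P=1 W=1 U=1 S=0
  [3] read 0x5F idx=3: raw=0x62007 flags P=1 W=1 U=1 S=0
  → PA=0x623B0  (4 entries read)

Entries read for #1: 0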